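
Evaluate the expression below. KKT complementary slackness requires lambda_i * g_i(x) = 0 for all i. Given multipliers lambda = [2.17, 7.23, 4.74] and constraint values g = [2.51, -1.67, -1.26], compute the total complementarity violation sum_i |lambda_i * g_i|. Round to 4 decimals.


KKT complementary slackness check:
lambda_1 * g_1 = 2.17 * 2.51 = 5.4467
lambda_2 * g_2 = 7.23 * -1.67 = -12.0741
lambda_3 * g_3 = 4.74 * -1.26 = -5.9724
Total violation = 5.4467 + 12.0741 + 5.9724 = 23.4932


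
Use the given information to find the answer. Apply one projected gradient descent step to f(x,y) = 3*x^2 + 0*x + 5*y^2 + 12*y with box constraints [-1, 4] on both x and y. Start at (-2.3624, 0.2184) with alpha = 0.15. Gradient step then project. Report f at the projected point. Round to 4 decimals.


Step 1: Compute gradient at (-2.3624, 0.2184).
grad_x = 2*3*-2.3624 + 0 = -14.1744
grad_y = 2*5*0.2184 + 12 = 14.184
Step 2: Gradient step.
x_raw = -2.3624 - 0.15*-14.1744 = -0.2362
y_raw = 0.2184 - 0.15*14.184 = -1.9092
Step 3: Project onto [-1, 4].
x_proj = clip(-0.2362) = -0.2362
y_proj = clip(-1.9092) = -1.0
Step 4: Evaluate f.
f(-0.2362, -1.0) = -6.8326


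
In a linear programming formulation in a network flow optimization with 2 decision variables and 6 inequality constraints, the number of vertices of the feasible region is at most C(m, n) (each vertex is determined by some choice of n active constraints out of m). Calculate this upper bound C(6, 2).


Each vertex corresponds to some choice of n active constraints out of m, so the number of vertices is at most C(m, n) = m! / (n!(m-n)!).
m = 6, n = 2
Numerator: 6 * 5
Denominator: 2! = 2
C(6, 2) = 15


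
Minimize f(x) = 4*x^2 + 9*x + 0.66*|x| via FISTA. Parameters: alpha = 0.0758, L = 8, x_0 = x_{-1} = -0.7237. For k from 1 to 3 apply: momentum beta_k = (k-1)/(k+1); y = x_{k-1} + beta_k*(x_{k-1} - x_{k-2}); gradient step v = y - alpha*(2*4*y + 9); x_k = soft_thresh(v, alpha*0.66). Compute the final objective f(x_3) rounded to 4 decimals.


FISTA on f(x) = 4*x^2 + 9*x + 0.66*|x|
L = 8, alpha = 0.0758
Iteration 1: beta = 0.0, y = -0.7237 + 0.0*(-0.7237 + 0.7237) = -0.7237
  grad(y) = 3.2104, v = y - alpha*grad = -0.967
  prox(v) = soft_thresh(-0.967, 0.05) = -0.917
Iteration 2: beta = 0.3333, y = -0.917 + 0.3333*(-0.917 + 0.7237) = -0.9815
  grad(y) = 1.1483, v = y - alpha*grad = -1.0685
  prox(v) = soft_thresh(-1.0685, 0.05) = -1.0185
Iteration 3: beta = 0.5, y = -1.0185 + 0.5*(-1.0185 + 0.917) = -1.0692
  grad(y) = 0.4464, v = y - alpha*grad = -1.103
  prox(v) = soft_thresh(-1.103, 0.05) = -1.053
f(x_3) = 4*(-1.053)^2 + 9*(-1.053) + 0.66*|-1.053| = -4.3468


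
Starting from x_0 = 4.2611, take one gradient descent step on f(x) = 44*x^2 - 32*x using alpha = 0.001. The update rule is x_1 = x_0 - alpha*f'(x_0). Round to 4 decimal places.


We compute the gradient at x_0 and apply the update.
f'(x) = 88*x - 32
f'(4.2611) = 88*4.2611 - 32 = 342.9768
x_1 = 4.2611 - 0.001*342.9768 = 3.9181


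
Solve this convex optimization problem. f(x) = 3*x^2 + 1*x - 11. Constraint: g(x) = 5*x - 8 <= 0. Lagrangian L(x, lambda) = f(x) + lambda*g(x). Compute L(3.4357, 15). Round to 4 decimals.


Step 1: Evaluate f(x).
f(3.4357) = 3*3.4357^2 + 1*3.4357 - 11 = 27.8478
Step 2: Evaluate g(x).
g(3.4357) = 5*3.4357 - 8 = 9.1785
Step 3: Compute Lagrangian.
L = 27.8478 + 15*9.1785 = 165.5253


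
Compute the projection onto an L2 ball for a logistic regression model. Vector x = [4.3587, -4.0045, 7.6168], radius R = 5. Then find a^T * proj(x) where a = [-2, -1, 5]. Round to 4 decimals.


Step 1: Compute ||x|| (intermediates to 6 decimals).
||x|| = sqrt(4.3587^2 + (-4.0045)^2 + 7.6168^2) = 9.646239
Step 2: Project.
Since ||x|| > R, scale = R/||x|| = 5/9.646239 = 0.518337, proj(x) = scale * x
proj(x) = [2.259275, -2.075681, 3.948069]
Step 3: Dot product.
a^T * proj(x) = -2*2.259275 - 1*(-2.075681) + 5*3.948069 = 17.2975


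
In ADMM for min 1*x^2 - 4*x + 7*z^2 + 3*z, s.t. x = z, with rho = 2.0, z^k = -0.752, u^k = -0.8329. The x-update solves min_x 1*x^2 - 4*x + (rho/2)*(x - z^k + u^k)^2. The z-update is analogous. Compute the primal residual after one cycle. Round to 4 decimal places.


ADMM iteration with rho = 2.0, z^k = -0.752, u^k = -0.8329
Step 1: x-update.
Minimize 1*x^2 - 4*x + (2.0/2)*(x + 0.752 - 0.8329)^2
FOC: (2*1 + 2.0)*x = 4 + 2.0*(-0.752 + 0.8329)
x^{k+1} = 1.0405
Step 2: z-update.
Minimize 7*z^2 + 3*z + (2.0/2)*(1.0405 - z - 0.8329)^2
FOC: (2*7 + 2.0)*z = -3 + 2.0*(1.0405 - 0.8329)
z^{k+1} = -0.1616
Step 3: u-update.
u^{k+1} = -0.8329 + 1.0405 + 0.1616 = 0.3691
Step 4: Primal residual = |1.0405 + 0.1616| = 1.202


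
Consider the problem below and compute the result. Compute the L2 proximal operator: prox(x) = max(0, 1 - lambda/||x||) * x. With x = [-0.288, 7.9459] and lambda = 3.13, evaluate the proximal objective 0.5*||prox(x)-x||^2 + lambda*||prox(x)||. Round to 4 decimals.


Step 1: Compute ||x||.
||x|| = 7.9511
Step 2: Compute scaling factor.
scale = max(0, 1 - 3.13/7.9511) = 0.6063
Step 3: prox(x) = [-0.1746, 4.818]
||prox(x)|| = 4.8211
Step 4: Proximal objective.
0.5*||prox-x||^2 = 4.8985
lambda*||prox|| = 15.09
Total = 19.9885


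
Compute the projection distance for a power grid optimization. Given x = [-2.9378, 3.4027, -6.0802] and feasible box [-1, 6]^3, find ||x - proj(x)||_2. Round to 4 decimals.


Project each component onto [-1, 6].
clip(-2.9378) = -1.0, clip(3.4027) = 3.4027, clip(-6.0802) = -1.0
Projection = [-1.0, 3.4027, -1.0]
Squared diffs: [3.7551, 0.0, 25.8084]
Distance = sqrt(29.5635) = 5.4372


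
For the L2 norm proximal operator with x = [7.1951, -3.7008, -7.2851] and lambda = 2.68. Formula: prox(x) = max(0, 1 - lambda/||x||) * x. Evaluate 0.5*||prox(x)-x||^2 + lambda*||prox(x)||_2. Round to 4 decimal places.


Step 1: Compute ||x||.
||x|| = 10.8875
Step 2: Compute scaling factor.
scale = max(0, 1 - 2.68/10.8875) = 0.7538
Step 3: prox(x) = [5.424, -2.7898, -5.4918]
||prox(x)|| = 8.2075
Step 4: Proximal objective.
0.5*||prox-x||^2 = 3.5912
lambda*||prox|| = 21.9961
Total = 25.5874


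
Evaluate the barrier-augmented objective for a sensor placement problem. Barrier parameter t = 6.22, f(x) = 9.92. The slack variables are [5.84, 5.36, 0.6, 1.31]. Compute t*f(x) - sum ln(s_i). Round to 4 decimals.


Step 1: Compute log-barrier.
ln values: [1.7647, 1.679, -0.5108, 0.27]
phi = -(1.7647 + 1.679 - 0.5108 + 0.27) = -3.2029
Step 2: Compute augmented objective.
t*f(x) = 6.22*9.92 = 61.7024
Total = 61.7024 - 3.2029 = 58.4995


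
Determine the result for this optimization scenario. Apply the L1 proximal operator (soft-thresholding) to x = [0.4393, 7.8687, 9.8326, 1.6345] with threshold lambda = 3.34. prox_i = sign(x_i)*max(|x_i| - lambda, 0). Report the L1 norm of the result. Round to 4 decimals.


Soft-thresholding with lambda = 3.34:
prox(0.4393) = sign(0.4393)*max(|0.4393| - 3.34, 0) = 0.0
prox(7.8687) = sign(7.8687)*max(|7.8687| - 3.34, 0) = 4.5287
prox(9.8326) = sign(9.8326)*max(|9.8326| - 3.34, 0) = 6.4926
prox(1.6345) = sign(1.6345)*max(|1.6345| - 3.34, 0) = 0.0
prox(x) = [0.0, 4.5287, 6.4926, 0.0]
||prox(x)||_1 = 0.0 + 4.5287 + 6.4926 + 0.0 = 11.0213


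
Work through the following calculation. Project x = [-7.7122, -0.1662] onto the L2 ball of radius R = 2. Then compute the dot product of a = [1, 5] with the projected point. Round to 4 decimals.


Step 1: Compute ||x|| (intermediates to 6 decimals).
||x|| = sqrt((-7.7122)^2 + (-0.1662)^2) = 7.713991
Step 2: Project.
Since ||x|| > R, scale = R/||x|| = 2/7.713991 = 0.259269, proj(x) = scale * x
proj(x) = [-1.999534, -0.043091]
Step 3: Dot product.
a^T * proj(x) = 1*(-1.999534) + 5*(-0.043091) = -2.215


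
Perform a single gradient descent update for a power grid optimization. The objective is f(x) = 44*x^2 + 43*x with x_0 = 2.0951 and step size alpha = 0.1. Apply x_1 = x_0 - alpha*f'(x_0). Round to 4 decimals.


We compute the gradient at x_0 and apply the update.
f'(x) = 88*x + 43
f'(2.0951) = 88*2.0951 + 43 = 227.3688
x_1 = 2.0951 - 0.1*227.3688 = -20.6418


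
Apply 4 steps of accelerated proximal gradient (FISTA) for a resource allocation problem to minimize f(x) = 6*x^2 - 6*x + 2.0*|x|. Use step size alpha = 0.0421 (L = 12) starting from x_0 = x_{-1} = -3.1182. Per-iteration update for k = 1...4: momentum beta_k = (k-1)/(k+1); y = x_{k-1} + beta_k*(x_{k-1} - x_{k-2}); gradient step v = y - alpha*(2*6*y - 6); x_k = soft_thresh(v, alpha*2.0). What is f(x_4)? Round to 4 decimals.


FISTA on f(x) = 6*x^2 - 6*x + 2.0*|x|
L = 12, alpha = 0.0421
Iteration 1: beta = 0.0, y = -3.1182 + 0.0*(-3.1182 + 3.1182) = -3.1182
  grad(y) = -43.4184, v = y - alpha*grad = -1.2903
  prox(v) = soft_thresh(-1.2903, 0.0842) = -1.2061
Iteration 2: beta = 0.3333, y = -1.2061 + 0.3333*(-1.2061 + 3.1182) = -0.5687
  grad(y) = -12.8246, v = y - alpha*grad = -0.0288
  prox(v) = soft_thresh(-0.0288, 0.0842) = 0.0
Iteration 3: beta = 0.5, y = 0.0 + 0.5*(0.0 + 1.2061) = 0.603
  grad(y) = 1.2365, v = y - alpha*grad = 0.551
  prox(v) = soft_thresh(0.551, 0.0842) = 0.4668
Iteration 4: beta = 0.6, y = 0.4668 + 0.6*(0.4668 - 0.0) = 0.7469
  grad(y) = 2.9623, v = y - alpha*grad = 0.6221
  prox(v) = soft_thresh(0.6221, 0.0842) = 0.5379
f(x_4) = 6*0.5379^2 - 6*0.5379 + 2.0*|0.5379| = -0.4155


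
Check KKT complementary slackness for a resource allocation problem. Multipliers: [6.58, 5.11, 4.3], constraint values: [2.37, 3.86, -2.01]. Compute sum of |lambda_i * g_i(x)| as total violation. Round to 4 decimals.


KKT complementary slackness check:
lambda_1 * g_1 = 6.58 * 2.37 = 15.5946
lambda_2 * g_2 = 5.11 * 3.86 = 19.7246
lambda_3 * g_3 = 4.3 * -2.01 = -8.643
Total violation = 15.5946 + 19.7246 + 8.643 = 43.9622


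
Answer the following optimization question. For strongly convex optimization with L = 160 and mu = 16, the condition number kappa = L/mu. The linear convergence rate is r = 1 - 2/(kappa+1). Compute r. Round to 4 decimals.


Step 1: Compute the condition number.
kappa = L/mu = 160/16 = 10.0
Step 2: Compute the convergence rate.
r = 1 - 2/(kappa + 1) = 1 - 2*mu/(L + mu) = (L - mu)/(L + mu) = 144/176 = 0.8182


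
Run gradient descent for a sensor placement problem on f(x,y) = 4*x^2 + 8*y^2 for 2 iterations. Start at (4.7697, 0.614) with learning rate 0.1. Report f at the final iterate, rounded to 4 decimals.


Gradient descent on f(x,y) = 4*x^2 + 8*y^2.
Starting point: (4.7697, 0.614), alpha = 0.1
Step 1: grad_x = 2*4*4.7697 = 38.1576, grad_y = 2*8*0.614 = 9.824
  x_1 = 4.7697 - 0.1*38.1576 = 0.9539
  y_1 = 0.614 - 0.1*9.824 = -0.3684
Step 2: grad_x = 2*4*0.9539 = 7.6315, grad_y = 2*8*-0.3684 = -5.8944
  x_2 = 0.9539 - 0.1*7.6315 = 0.1908
  y_2 = -0.3684 - 0.1*-5.8944 = 0.221
f(0.1908, 0.221) = 4*0.1908^2 + 8*0.221^2 = 0.5365


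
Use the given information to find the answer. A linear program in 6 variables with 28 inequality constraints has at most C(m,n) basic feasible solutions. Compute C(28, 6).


Each vertex corresponds to some choice of n active constraints out of m, so the number of vertices is at most C(m, n) = m! / (n!(m-n)!).
m = 28, n = 6
Numerator: 28 * 27 * 26 * 25 * 24 * 23
Denominator: 6! = 720
C(28, 6) = 376740


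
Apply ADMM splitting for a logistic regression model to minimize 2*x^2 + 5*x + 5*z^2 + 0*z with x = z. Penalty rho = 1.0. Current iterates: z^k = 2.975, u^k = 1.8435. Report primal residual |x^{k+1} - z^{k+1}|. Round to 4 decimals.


ADMM iteration with rho = 1.0, z^k = 2.975, u^k = 1.8435
Step 1: x-update.
Minimize 2*x^2 + 5*x + (1.0/2)*(x - 2.975 + 1.8435)^2
FOC: (2*2 + 1.0)*x = -5 + 1.0*(2.975 - 1.8435)
x^{k+1} = -0.7737
Step 2: z-update.
Minimize 5*z^2 + 0*z + (1.0/2)*(-0.7737 - z + 1.8435)^2
FOC: (2*5 + 1.0)*z = 0 + 1.0*(-0.7737 + 1.8435)
z^{k+1} = 0.0973
Step 3: u-update.
u^{k+1} = 1.8435 - 0.7737 - 0.0973 = 0.9725
Step 4: Primal residual = |-0.7737 - 0.0973| = 0.871


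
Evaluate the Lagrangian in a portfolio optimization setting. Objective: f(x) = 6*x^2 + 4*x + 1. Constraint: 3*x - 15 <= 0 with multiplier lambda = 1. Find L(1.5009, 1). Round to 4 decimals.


Step 1: Evaluate f(x).
f(1.5009) = 6*1.5009^2 + 4*1.5009 + 1 = 20.5198
Step 2: Evaluate g(x).
g(1.5009) = 3*1.5009 - 15 = -10.4973
Step 3: Compute Lagrangian.
L = 20.5198 + 1*-10.4973 = 10.0225


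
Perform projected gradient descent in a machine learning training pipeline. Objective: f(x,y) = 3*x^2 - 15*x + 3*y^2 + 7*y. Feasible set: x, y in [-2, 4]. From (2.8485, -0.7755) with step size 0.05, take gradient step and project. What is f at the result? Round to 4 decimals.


Step 1: Compute gradient at (2.8485, -0.7755).
grad_x = 2*3*2.8485 - 15 = 2.091
grad_y = 2*3*-0.7755 + 7 = 2.347
Step 2: Gradient step.
x_raw = 2.8485 - 0.05*2.091 = 2.744
y_raw = -0.7755 - 0.05*2.347 = -0.8929
Step 3: Project onto [-2, 4].
x_proj = clip(2.744) = 2.744
y_proj = clip(-0.8929) = -0.8929
Step 4: Evaluate f.
f(2.744, -0.8929) = -22.4299


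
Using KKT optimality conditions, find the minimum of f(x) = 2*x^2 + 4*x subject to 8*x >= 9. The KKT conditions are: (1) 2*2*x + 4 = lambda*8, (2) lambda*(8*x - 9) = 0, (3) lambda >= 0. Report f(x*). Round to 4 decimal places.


Step 1: Try lambda = 0 (constraint inactive).
x_unc = -4/(2*2) = -1.0
Check: 8*-1.0 = -8.0 < 9 -- violated!
Step 2: Constraint must be active: 8*x = 9
x* = 9/8 = 1.125
lambda = (2*2*1.125 + 4)/8 = 1.0625
Step 3: Compute optimal value.
f(x*) = 2*1.125^2 + 4*1.125 = 7.0313


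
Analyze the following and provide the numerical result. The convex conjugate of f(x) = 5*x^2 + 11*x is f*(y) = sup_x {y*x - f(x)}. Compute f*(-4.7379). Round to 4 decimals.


f*(y) = sup_x {y*x - a*x^2 - b*x} = sup_x {(y-b)*x - a*x^2}
FOC: (y - b) - 2a*x = 0 => x* = (y - b)/(2a)
x* = (-4.7379 - 11)/(2*5) = -1.5738
f*(-4.7379) = (y-b)^2/(4a) = (-4.7379 - 11)^2/(4*5)
= 247.6815/20 = 12.3841


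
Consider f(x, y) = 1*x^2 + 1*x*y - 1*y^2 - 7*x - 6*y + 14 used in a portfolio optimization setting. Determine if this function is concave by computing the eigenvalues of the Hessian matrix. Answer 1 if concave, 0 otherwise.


The Hessian of f(x,y) = 1*x^2 + 1*x*y - 1*y^2 - 7*x - 6*y + 14 is:
H = [[2, 1], [1, -2]]
Trace = 2 - 2 = 0
Determinant = 2*-2 - (1)^2 = -5
Discriminant = (0)^2 - 4*-5 = 20.0
Eigenvalues: lambda_1 = -2.2361, lambda_2 = 2.2361
The function is not concave.

0


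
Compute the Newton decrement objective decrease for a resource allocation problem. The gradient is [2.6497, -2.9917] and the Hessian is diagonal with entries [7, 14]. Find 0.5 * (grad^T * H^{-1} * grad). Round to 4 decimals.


Step 1: H is diagonal, so H^(-1) * g = [0.3785, -0.2137].
Step 2: g^T H^(-1) g = sum_i g_i^2 / H_ii
  = (2.6497)^2/7 + (-2.9917)^2/14
  = 1.003 + 0.6393 = 1.6423
Step 3: Objective decrease = 0.5 * g^T H^(-1) g = 0.8211


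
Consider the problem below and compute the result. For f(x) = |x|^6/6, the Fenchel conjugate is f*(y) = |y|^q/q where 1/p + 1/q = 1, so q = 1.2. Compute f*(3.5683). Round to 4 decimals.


The conjugate exponent q satisfies 1/p + 1/q = 1.
p = 6, so q = 6/(6 - 1) = 1.2
|y|^q = 3.5683^1.2 = 4.6021
f*(3.5683) = 4.6021 / 1.2 = 3.8351


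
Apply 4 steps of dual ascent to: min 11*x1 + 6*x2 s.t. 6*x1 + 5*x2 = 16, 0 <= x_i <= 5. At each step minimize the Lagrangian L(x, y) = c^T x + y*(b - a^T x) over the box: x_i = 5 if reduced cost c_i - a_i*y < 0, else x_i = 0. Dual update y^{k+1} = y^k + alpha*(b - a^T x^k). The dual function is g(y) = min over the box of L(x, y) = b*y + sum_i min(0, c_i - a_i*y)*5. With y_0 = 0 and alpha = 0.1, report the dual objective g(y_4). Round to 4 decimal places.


Dual ascent for LP: min 11*x1 + 6*x2, 6*x1 + 5*x2 = 16, 0 <= x_i <= 5
Step 1: y^k = 0.0, reduced costs: (11.0, 6.0)
  x^k = (0.0, 0.0), subgradient = b - a^T x = 16.0
  y^{k+1} = 0.0 + 0.1*16.0 = 1.6
Step 2: y^k = 1.6, reduced costs: (1.4, -2.0)
  x^k = (0.0, 5.0), subgradient = b - a^T x = -9.0
  y^{k+1} = 1.6 + 0.1*-9.0 = 0.7
Step 3: y^k = 0.7, reduced costs: (6.8, 2.5)
  x^k = (0.0, 0.0), subgradient = b - a^T x = 16.0
  y^{k+1} = 0.7 + 0.1*16.0 = 2.3
Step 4: y^k = 2.3, reduced costs: (-2.8, -5.5)
  x^k = (5.0, 5.0), subgradient = b - a^T x = -39.0
  y^{k+1} = 2.3 + 0.1*-39.0 = -1.6
Dual objective at y_4 = -1.6: reduced costs (20.6, 14.0), box minimizer x = (0.0, 0.0)
g(y_4) = b*y + (c1 - a1*y)*x1 + (c2 - a2*y)*x2 = 16*(-1.6) + 20.6*0.0 + 14.0*0.0 = -25.6 + 0.0 + 0.0 = -25.6


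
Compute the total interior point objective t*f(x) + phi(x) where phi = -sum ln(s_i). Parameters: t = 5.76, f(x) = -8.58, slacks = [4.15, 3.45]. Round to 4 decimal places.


Step 1: Compute log-barrier.
ln values: [1.4231, 1.2384]
phi = -(1.4231 + 1.2384) = -2.6615
Step 2: Compute augmented objective.
t*f(x) = 5.76*-8.58 = -49.4208
Total = -49.4208 - 2.6615 = -52.0823


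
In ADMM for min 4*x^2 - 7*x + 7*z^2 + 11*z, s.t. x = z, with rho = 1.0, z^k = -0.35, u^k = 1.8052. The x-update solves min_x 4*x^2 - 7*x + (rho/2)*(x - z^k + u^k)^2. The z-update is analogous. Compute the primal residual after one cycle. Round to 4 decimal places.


ADMM iteration with rho = 1.0, z^k = -0.35, u^k = 1.8052
Step 1: x-update.
Minimize 4*x^2 - 7*x + (1.0/2)*(x + 0.35 + 1.8052)^2
FOC: (2*4 + 1.0)*x = 7 + 1.0*(-0.35 - 1.8052)
x^{k+1} = 0.5383
Step 2: z-update.
Minimize 7*z^2 + 11*z + (1.0/2)*(0.5383 - z + 1.8052)^2
FOC: (2*7 + 1.0)*z = -11 + 1.0*(0.5383 + 1.8052)
z^{k+1} = -0.5771
Step 3: u-update.
u^{k+1} = 1.8052 + 0.5383 + 0.5771 = 2.9206
Step 4: Primal residual = |0.5383 + 0.5771| = 1.1154


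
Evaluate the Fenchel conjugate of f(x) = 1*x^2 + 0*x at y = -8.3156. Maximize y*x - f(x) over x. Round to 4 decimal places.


f*(y) = sup_x {y*x - a*x^2 - b*x} = sup_x {(y-b)*x - a*x^2}
FOC: (y - b) - 2a*x = 0 => x* = (y - b)/(2a)
x* = (-8.3156 - 0)/(2*1) = -4.1578
f*(-8.3156) = (y-b)^2/(4a) = (-8.3156 - 0)^2/(4*1)
= 69.1492/4 = 17.2873


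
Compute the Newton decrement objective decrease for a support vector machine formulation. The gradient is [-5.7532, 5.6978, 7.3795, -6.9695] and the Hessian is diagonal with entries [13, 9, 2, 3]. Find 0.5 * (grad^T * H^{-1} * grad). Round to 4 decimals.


Step 1: H is diagonal, so H^(-1) * g = [-0.4426, 0.6331, 3.6898, -2.3232].
Step 2: g^T H^(-1) g = sum_i g_i^2 / H_ii
  = (-5.7532)^2/13 + (5.6978)^2/9 + (7.3795)^2/2 + (-6.9695)^2/3
  = 2.5461 + 3.6072 + 27.2285 + 16.1913 = 49.5731
Step 3: Objective decrease = 0.5 * g^T H^(-1) g = 24.7866


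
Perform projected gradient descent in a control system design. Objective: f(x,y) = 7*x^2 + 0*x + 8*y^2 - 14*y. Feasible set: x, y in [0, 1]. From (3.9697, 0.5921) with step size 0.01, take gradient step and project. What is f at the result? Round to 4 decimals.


Step 1: Compute gradient at (3.9697, 0.5921).
grad_x = 2*7*3.9697 + 0 = 55.5758
grad_y = 2*8*0.5921 - 14 = -4.5264
Step 2: Gradient step.
x_raw = 3.9697 - 0.01*55.5758 = 3.4139
y_raw = 0.5921 - 0.01*-4.5264 = 0.6374
Step 3: Project onto [0, 1].
x_proj = clip(3.4139) = 1.0
y_proj = clip(0.6374) = 0.6374
Step 4: Evaluate f.
f(1.0, 0.6374) = 1.3268


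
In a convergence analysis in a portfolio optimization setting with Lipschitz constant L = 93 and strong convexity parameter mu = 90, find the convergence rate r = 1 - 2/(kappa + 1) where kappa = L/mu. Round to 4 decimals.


Step 1: Compute the condition number.
kappa = L/mu = 93/90 = 1.0333
Step 2: Compute the convergence rate.
r = 1 - 2/(kappa + 1) = 1 - 2*mu/(L + mu) = (L - mu)/(L + mu) = 3/183 = 0.0164


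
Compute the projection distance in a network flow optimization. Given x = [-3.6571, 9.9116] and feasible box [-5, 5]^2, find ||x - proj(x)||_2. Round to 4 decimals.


Project each component onto [-5, 5].
clip(-3.6571) = -3.6571, clip(9.9116) = 5.0
Projection = [-3.6571, 5.0]
Squared diffs: [0.0, 24.1238]
Distance = sqrt(24.1238) = 4.9116


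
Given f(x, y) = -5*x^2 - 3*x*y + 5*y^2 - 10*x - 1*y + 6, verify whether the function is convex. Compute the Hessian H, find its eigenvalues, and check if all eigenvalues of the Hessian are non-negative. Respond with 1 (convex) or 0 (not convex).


The Hessian of f(x,y) = -5*x^2 - 3*x*y + 5*y^2 - 10*x - 1*y + 6 is:
H = [[-10, -3], [-3, 10]]
Trace = -10 + 10 = 0
Determinant = -10*10 - (-3)^2 = -109
Discriminant = (0)^2 - 4*-109 = 436.0
Eigenvalues: lambda_1 = -10.4403, lambda_2 = 10.4403
The function is not convex.

0


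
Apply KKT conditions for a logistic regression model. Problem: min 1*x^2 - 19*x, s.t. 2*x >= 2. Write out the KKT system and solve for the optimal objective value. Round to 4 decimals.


Step 1: Try lambda = 0 (constraint inactive).
Stationarity: 2*1*x - 19 = 0
x* = 19/(2*1) = 9.5
Check constraint: 2*9.5 = 19.0 >= 2 -- satisfied.
Step 2: Compute optimal value.
f(x*) = 1*9.5^2 - 19*9.5 = -90.25


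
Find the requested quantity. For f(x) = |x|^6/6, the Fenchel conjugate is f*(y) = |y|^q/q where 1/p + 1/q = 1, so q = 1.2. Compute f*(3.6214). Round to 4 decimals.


The conjugate exponent q satisfies 1/p + 1/q = 1.
p = 6, so q = 6/(6 - 1) = 1.2
|y|^q = 3.6214^1.2 = 4.6844
f*(3.6214) = 4.6844 / 1.2 = 3.9036


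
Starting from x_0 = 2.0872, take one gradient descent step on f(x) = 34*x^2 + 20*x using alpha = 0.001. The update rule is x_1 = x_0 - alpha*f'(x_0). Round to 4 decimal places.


We compute the gradient at x_0 and apply the update.
f'(x) = 68*x + 20
f'(2.0872) = 68*2.0872 + 20 = 161.9296
x_1 = 2.0872 - 0.001*161.9296 = 1.9253


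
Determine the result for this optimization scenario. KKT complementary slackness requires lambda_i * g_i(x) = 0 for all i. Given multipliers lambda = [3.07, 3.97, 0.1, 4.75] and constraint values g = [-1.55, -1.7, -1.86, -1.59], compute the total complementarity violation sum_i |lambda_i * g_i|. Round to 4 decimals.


KKT complementary slackness check:
lambda_1 * g_1 = 3.07 * -1.55 = -4.7585
lambda_2 * g_2 = 3.97 * -1.7 = -6.749
lambda_3 * g_3 = 0.1 * -1.86 = -0.186
lambda_4 * g_4 = 4.75 * -1.59 = -7.5525
Total violation = 4.7585 + 6.749 + 0.186 + 7.5525 = 19.246


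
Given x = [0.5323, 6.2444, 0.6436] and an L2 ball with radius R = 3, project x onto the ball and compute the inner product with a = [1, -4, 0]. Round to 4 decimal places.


Step 1: Compute ||x|| (intermediates to 6 decimals).
||x|| = sqrt(0.5323^2 + 6.2444^2 + 0.6436^2) = 6.300008
Step 2: Project.
Since ||x|| > R, scale = R/||x|| = 3/6.300008 = 0.47619, proj(x) = scale * x
proj(x) = [0.253476, 2.973521, 0.306476]
Step 3: Dot product.
a^T * proj(x) = 1*0.253476 - 4*2.973521 + 0*0.306476 = -11.6406


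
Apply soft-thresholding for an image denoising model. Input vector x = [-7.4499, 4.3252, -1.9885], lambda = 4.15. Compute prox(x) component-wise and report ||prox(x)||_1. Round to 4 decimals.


Soft-thresholding with lambda = 4.15:
prox(-7.4499) = sign(-7.4499)*max(|-7.4499| - 4.15, 0) = -3.2999
prox(4.3252) = sign(4.3252)*max(|4.3252| - 4.15, 0) = 0.1752
prox(-1.9885) = sign(-1.9885)*max(|-1.9885| - 4.15, 0) = 0.0
prox(x) = [-3.2999, 0.1752, 0.0]
||prox(x)||_1 = 3.2999 + 0.1752 + 0.0 = 3.4751


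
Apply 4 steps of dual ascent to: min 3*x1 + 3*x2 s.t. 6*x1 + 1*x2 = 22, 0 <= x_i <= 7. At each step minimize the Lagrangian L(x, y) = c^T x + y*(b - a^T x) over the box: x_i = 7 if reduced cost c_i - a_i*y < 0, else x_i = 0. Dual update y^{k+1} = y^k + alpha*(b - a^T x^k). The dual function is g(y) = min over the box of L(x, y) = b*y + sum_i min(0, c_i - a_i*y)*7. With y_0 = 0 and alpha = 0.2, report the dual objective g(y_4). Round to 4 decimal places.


Dual ascent for LP: min 3*x1 + 3*x2, 6*x1 + 1*x2 = 22, 0 <= x_i <= 7
Step 1: y^k = 0.0, reduced costs: (3.0, 3.0)
  x^k = (0.0, 0.0), subgradient = b - a^T x = 22.0
  y^{k+1} = 0.0 + 0.2*22.0 = 4.4
Step 2: y^k = 4.4, reduced costs: (-23.4, -1.4)
  x^k = (7.0, 7.0), subgradient = b - a^T x = -27.0
  y^{k+1} = 4.4 + 0.2*-27.0 = -1.0
Step 3: y^k = -1.0, reduced costs: (9.0, 4.0)
  x^k = (0.0, 0.0), subgradient = b - a^T x = 22.0
  y^{k+1} = -1.0 + 0.2*22.0 = 3.4
Step 4: y^k = 3.4, reduced costs: (-17.4, -0.4)
  x^k = (7.0, 7.0), subgradient = b - a^T x = -27.0
  y^{k+1} = 3.4 + 0.2*-27.0 = -2.0
Dual objective at y_4 = -2.0: reduced costs (15.0, 5.0), box minimizer x = (0.0, 0.0)
g(y_4) = b*y + (c1 - a1*y)*x1 + (c2 - a2*y)*x2 = 22*(-2.0) + 15.0*0.0 + 5.0*0.0 = -44.0 + 0.0 + 0.0 = -44.0


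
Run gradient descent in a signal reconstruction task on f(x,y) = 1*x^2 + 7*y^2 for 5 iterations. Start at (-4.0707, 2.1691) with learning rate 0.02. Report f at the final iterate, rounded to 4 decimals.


Gradient descent on f(x,y) = 1*x^2 + 7*y^2.
Starting point: (-4.0707, 2.1691), alpha = 0.02
Step 1: grad_x = 2*1*-4.0707 = -8.1414, grad_y = 2*7*2.1691 = 30.3674
  x_1 = -4.0707 - 0.02*-8.1414 = -3.9079
  y_1 = 2.1691 - 0.02*30.3674 = 1.5618
Step 2: grad_x = 2*1*-3.9079 = -7.8157, grad_y = 2*7*1.5618 = 21.8645
  x_2 = -3.9079 - 0.02*-7.8157 = -3.7516
  y_2 = 1.5618 - 0.02*21.8645 = 1.1245
Step 3: grad_x = 2*1*-3.7516 = -7.5031, grad_y = 2*7*1.1245 = 15.7425
  x_3 = -3.7516 - 0.02*-7.5031 = -3.6015
  y_3 = 1.1245 - 0.02*15.7425 = 0.8096
Step 4: grad_x = 2*1*-3.6015 = -7.203, grad_y = 2*7*0.8096 = 11.3346
  x_4 = -3.6015 - 0.02*-7.203 = -3.4574
  y_4 = 0.8096 - 0.02*11.3346 = 0.5829
Step 5: grad_x = 2*1*-3.4574 = -6.9149, grad_y = 2*7*0.5829 = 8.1609
  x_5 = -3.4574 - 0.02*-6.9149 = -3.3191
  y_5 = 0.5829 - 0.02*8.1609 = 0.4197
f(-3.3191, 0.4197) = 1*(-3.3191)^2 + 7*0.4197^2 = 12.2497


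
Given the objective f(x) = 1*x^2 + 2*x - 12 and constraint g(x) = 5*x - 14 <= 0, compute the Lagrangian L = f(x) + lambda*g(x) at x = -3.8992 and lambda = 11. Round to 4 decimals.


Step 1: Evaluate f(x).
f(-3.8992) = 1*(-3.8992)^2 + 2*(-3.8992) - 12 = -4.5946
Step 2: Evaluate g(x).
g(-3.8992) = 5*-3.8992 - 14 = -33.496
Step 3: Compute Lagrangian.
L = -4.5946 + 11*-33.496 = -373.0506


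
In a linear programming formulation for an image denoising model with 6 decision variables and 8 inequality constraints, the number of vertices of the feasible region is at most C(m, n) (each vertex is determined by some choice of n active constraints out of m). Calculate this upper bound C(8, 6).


Each vertex corresponds to some choice of n active constraints out of m, so the number of vertices is at most C(m, n) = m! / (n!(m-n)!).
m = 8, n = 6
Numerator: 8 * 7 * 6 * 5 * 4 * 3
Denominator: 6! = 720
C(8, 6) = 28


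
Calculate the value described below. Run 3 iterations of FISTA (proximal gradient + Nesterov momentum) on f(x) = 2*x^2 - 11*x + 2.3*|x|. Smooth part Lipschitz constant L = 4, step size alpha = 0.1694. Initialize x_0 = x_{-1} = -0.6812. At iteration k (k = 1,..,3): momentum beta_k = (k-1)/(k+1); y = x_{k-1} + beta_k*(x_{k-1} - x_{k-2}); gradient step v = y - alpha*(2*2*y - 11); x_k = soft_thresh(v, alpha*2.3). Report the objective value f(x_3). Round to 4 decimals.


FISTA on f(x) = 2*x^2 - 11*x + 2.3*|x|
L = 4, alpha = 0.1694
Iteration 1: beta = 0.0, y = -0.6812 + 0.0*(-0.6812 + 0.6812) = -0.6812
  grad(y) = -13.7248, v = y - alpha*grad = 1.6438
  prox(v) = soft_thresh(1.6438, 0.3896) = 1.2542
Iteration 2: beta = 0.3333, y = 1.2542 + 0.3333*(1.2542 + 0.6812) = 1.8993
  grad(y) = -3.4029, v = y - alpha*grad = 2.4757
  prox(v) = soft_thresh(2.4757, 0.3896) = 2.0861
Iteration 3: beta = 0.5, y = 2.0861 + 0.5*(2.0861 - 1.2542) = 2.5021
  grad(y) = -0.9917, v = y - alpha*grad = 2.6701
  prox(v) = soft_thresh(2.6701, 0.3896) = 2.2805
f(x_3) = 2*2.2805^2 - 11*2.2805 + 2.3*|2.2805| = -9.439


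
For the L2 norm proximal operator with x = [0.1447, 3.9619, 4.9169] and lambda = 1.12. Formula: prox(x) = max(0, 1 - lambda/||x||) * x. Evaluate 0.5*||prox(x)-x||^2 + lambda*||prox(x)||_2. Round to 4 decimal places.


Step 1: Compute ||x||.
||x|| = 6.3161
Step 2: Compute scaling factor.
scale = max(0, 1 - 1.12/6.3161) = 0.8227
Step 3: prox(x) = [0.119, 3.2594, 4.045]
||prox(x)|| = 5.1961
Step 4: Proximal objective.
0.5*||prox-x||^2 = 0.6272
lambda*||prox|| = 5.8196
Total = 6.4469


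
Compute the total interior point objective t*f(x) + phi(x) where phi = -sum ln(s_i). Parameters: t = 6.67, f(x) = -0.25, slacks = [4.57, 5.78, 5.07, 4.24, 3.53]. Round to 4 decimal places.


Step 1: Compute log-barrier.
ln values: [1.5195, 1.7544, 1.6233, 1.4446, 1.2613]
phi = -(1.5195 + 1.7544 + 1.6233 + 1.4446 + 1.2613) = -7.6031
Step 2: Compute augmented objective.
t*f(x) = 6.67*-0.25 = -1.6675
Total = -1.6675 - 7.6031 = -9.2706


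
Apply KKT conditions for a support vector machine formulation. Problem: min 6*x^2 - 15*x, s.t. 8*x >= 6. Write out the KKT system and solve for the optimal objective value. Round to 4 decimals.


Step 1: Try lambda = 0 (constraint inactive).
Stationarity: 2*6*x - 15 = 0
x* = 15/(2*6) = 1.25
Check constraint: 8*1.25 = 10.0 >= 6 -- satisfied.
Step 2: Compute optimal value.
f(x*) = 6*1.25^2 - 15*1.25 = -9.375


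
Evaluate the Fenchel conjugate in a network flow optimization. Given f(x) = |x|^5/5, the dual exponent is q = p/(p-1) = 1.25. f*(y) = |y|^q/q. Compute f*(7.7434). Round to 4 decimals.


The conjugate exponent q satisfies 1/p + 1/q = 1.
p = 5, so q = 5/(5 - 1) = 1.25
|y|^q = 7.7434^1.25 = 12.9171
f*(7.7434) = 12.9171 / 1.25 = 10.3337


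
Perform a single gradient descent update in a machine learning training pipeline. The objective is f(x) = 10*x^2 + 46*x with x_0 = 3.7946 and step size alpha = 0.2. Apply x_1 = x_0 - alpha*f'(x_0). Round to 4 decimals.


We compute the gradient at x_0 and apply the update.
f'(x) = 20*x + 46
f'(3.7946) = 20*3.7946 + 46 = 121.892
x_1 = 3.7946 - 0.2*121.892 = -20.5838


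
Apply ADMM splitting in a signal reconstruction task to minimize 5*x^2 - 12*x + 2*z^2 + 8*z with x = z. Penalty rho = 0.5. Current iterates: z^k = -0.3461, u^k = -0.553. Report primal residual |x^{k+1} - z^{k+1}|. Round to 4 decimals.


ADMM iteration with rho = 0.5, z^k = -0.3461, u^k = -0.553
Step 1: x-update.
Minimize 5*x^2 - 12*x + (0.5/2)*(x + 0.3461 - 0.553)^2
FOC: (2*5 + 0.5)*x = 12 + 0.5*(-0.3461 + 0.553)
x^{k+1} = 1.1527
Step 2: z-update.
Minimize 2*z^2 + 8*z + (0.5/2)*(1.1527 - z - 0.553)^2
FOC: (2*2 + 0.5)*z = -8 + 0.5*(1.1527 - 0.553)
z^{k+1} = -1.7111
Step 3: u-update.
u^{k+1} = -0.553 + 1.1527 + 1.7111 = 2.3109
Step 4: Primal residual = |1.1527 + 1.7111| = 2.8639


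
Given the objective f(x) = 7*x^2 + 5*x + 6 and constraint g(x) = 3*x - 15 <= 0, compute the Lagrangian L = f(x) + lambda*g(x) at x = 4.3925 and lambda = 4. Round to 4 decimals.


Step 1: Evaluate f(x).
f(4.3925) = 7*4.3925^2 + 5*4.3925 + 6 = 163.0209
Step 2: Evaluate g(x).
g(4.3925) = 3*4.3925 - 15 = -1.8225
Step 3: Compute Lagrangian.
L = 163.0209 + 4*-1.8225 = 155.7309


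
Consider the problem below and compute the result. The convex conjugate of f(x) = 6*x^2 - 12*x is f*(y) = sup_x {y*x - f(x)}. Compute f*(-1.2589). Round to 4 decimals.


f*(y) = sup_x {y*x - a*x^2 - b*x} = sup_x {(y-b)*x - a*x^2}
FOC: (y - b) - 2a*x = 0 => x* = (y - b)/(2a)
x* = (-1.2589 + 12)/(2*6) = 0.8951
f*(-1.2589) = (y-b)^2/(4a) = (-1.2589 + 12)^2/(4*6)
= 115.3712/24 = 4.8071


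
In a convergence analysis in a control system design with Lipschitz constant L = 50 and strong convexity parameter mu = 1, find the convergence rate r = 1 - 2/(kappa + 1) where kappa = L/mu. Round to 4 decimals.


Step 1: Compute the condition number.
kappa = L/mu = 50/1 = 50.0
Step 2: Compute the convergence rate.
r = 1 - 2/(kappa + 1) = 1 - 2*mu/(L + mu) = (L - mu)/(L + mu) = 49/51 = 0.9608


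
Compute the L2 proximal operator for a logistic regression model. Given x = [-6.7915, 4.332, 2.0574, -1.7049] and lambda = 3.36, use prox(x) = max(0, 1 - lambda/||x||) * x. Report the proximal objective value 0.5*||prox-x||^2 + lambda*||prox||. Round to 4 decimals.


Step 1: Compute ||x||.
||x|| = 8.4871
Step 2: Compute scaling factor.
scale = max(0, 1 - 3.36/8.4871) = 0.6041
Step 3: prox(x) = [-4.1028, 2.617, 1.2429, -1.0299]
||prox(x)|| = 5.1271
Step 4: Proximal objective.
0.5*||prox-x||^2 = 5.6448
lambda*||prox|| = 17.2271
Total = 22.8717


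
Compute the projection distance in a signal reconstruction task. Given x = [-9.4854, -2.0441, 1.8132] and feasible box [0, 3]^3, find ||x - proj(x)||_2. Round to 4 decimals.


Project each component onto [0, 3].
clip(-9.4854) = 0.0, clip(-2.0441) = 0.0, clip(1.8132) = 1.8132
Projection = [0.0, 0.0, 1.8132]
Squared diffs: [89.9728, 4.1783, 0.0]
Distance = sqrt(94.1511) = 9.7032


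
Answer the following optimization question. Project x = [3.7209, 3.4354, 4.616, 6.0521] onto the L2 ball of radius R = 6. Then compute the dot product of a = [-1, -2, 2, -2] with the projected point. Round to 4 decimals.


Step 1: Compute ||x|| (intermediates to 6 decimals).
||x|| = sqrt(3.7209^2 + 3.4354^2 + 4.616^2 + 6.0521^2) = 9.142343
Step 2: Project.
Since ||x|| > R, scale = R/||x|| = 6/9.142343 = 0.656287, proj(x) = scale * x
proj(x) = [2.441978, 2.254608, 3.029421, 3.971915]
Step 3: Dot product.
a^T * proj(x) = -1*2.441978 - 2*2.254608 + 2*3.029421 - 2*3.971915 = -8.8362


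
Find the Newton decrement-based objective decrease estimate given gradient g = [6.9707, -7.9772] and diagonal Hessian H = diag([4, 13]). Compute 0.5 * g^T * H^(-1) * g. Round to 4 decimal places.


Step 1: H is diagonal, so H^(-1) * g = [1.7427, -0.6136].
Step 2: g^T H^(-1) g = sum_i g_i^2 / H_ii
  = (6.9707)^2/4 + (-7.9772)^2/13
  = 12.1477 + 4.8951 = 17.0427
Step 3: Objective decrease = 0.5 * g^T H^(-1) g = 8.5214


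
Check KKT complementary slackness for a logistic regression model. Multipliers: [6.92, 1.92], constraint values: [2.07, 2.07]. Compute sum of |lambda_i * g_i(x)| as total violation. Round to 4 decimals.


KKT complementary slackness check:
lambda_1 * g_1 = 6.92 * 2.07 = 14.3244
lambda_2 * g_2 = 1.92 * 2.07 = 3.9744
Total violation = 14.3244 + 3.9744 = 18.2988


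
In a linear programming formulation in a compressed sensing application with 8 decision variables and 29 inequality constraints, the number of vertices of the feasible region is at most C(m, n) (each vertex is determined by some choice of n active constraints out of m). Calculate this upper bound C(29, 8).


Each vertex corresponds to some choice of n active constraints out of m, so the number of vertices is at most C(m, n) = m! / (n!(m-n)!).
m = 29, n = 8
Numerator: 29 * 28 * 27 * 26 * 25 * 24 * 23 * 22
Denominator: 8! = 40320
C(29, 8) = 4292145


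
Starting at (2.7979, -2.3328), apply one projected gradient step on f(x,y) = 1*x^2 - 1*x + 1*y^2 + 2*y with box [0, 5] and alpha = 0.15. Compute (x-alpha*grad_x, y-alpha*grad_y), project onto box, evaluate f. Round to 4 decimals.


Step 1: Compute gradient at (2.7979, -2.3328).
grad_x = 2*1*2.7979 - 1 = 4.5958
grad_y = 2*1*-2.3328 + 2 = -2.6656
Step 2: Gradient step.
x_raw = 2.7979 - 0.15*4.5958 = 2.1085
y_raw = -2.3328 - 0.15*-2.6656 = -1.933
Step 3: Project onto [0, 5].
x_proj = clip(2.1085) = 2.1085
y_proj = clip(-1.933) = 0.0
Step 4: Evaluate f.
f(2.1085, 0.0) = 2.3374


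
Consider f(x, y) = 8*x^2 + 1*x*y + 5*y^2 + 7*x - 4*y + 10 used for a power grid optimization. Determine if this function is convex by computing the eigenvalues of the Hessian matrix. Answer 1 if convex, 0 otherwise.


The Hessian of f(x,y) = 8*x^2 + 1*x*y + 5*y^2 + 7*x - 4*y + 10 is:
H = [[16, 1], [1, 10]]
Trace = 16 + 10 = 26
Determinant = 16*10 - (1)^2 = 159
Discriminant = (26)^2 - 4*159 = 40.0
Eigenvalues: lambda_1 = 9.8377, lambda_2 = 16.1623
The function is convex.

1


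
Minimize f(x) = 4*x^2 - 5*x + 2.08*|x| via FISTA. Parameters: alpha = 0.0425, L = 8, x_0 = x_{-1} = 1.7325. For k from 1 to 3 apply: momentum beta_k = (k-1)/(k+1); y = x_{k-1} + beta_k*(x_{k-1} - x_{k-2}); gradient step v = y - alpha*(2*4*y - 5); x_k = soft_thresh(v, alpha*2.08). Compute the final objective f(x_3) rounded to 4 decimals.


FISTA on f(x) = 4*x^2 - 5*x + 2.08*|x|
L = 8, alpha = 0.0425
Iteration 1: beta = 0.0, y = 1.7325 + 0.0*(1.7325 - 1.7325) = 1.7325
  grad(y) = 8.86, v = y - alpha*grad = 1.356
  prox(v) = soft_thresh(1.356, 0.0884) = 1.2676
Iteration 2: beta = 0.3333, y = 1.2676 + 0.3333*(1.2676 - 1.7325) = 1.1126
  grad(y) = 3.9005, v = y - alpha*grad = 0.9468
  prox(v) = soft_thresh(0.9468, 0.0884) = 0.8584
Iteration 3: beta = 0.5, y = 0.8584 + 0.5*(0.8584 - 1.2676) = 0.6538
  grad(y) = 0.2305, v = y - alpha*grad = 0.644
  prox(v) = soft_thresh(0.644, 0.0884) = 0.5556
f(x_3) = 4*0.5556^2 - 5*0.5556 + 2.08*|0.5556| = -0.3876


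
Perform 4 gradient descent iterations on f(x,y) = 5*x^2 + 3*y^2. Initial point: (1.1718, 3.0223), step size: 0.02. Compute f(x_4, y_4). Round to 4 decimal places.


Gradient descent on f(x,y) = 5*x^2 + 3*y^2.
Starting point: (1.1718, 3.0223), alpha = 0.02
Step 1: grad_x = 2*5*1.1718 = 11.718, grad_y = 2*3*3.0223 = 18.1338
  x_1 = 1.1718 - 0.02*11.718 = 0.9374
  y_1 = 3.0223 - 0.02*18.1338 = 2.6596
Step 2: grad_x = 2*5*0.9374 = 9.3744, grad_y = 2*3*2.6596 = 15.9577
  x_2 = 0.9374 - 0.02*9.3744 = 0.75
  y_2 = 2.6596 - 0.02*15.9577 = 2.3405
Step 3: grad_x = 2*5*0.75 = 7.4995, grad_y = 2*3*2.3405 = 14.0428
  x_3 = 0.75 - 0.02*7.4995 = 0.6
  y_3 = 2.3405 - 0.02*14.0428 = 2.0596
Step 4: grad_x = 2*5*0.6 = 5.9996, grad_y = 2*3*2.0596 = 12.3577
  x_4 = 0.6 - 0.02*5.9996 = 0.48
  y_4 = 2.0596 - 0.02*12.3577 = 1.8125
f(0.48, 1.8125) = 5*0.48^2 + 3*1.8125^2 = 11.0069


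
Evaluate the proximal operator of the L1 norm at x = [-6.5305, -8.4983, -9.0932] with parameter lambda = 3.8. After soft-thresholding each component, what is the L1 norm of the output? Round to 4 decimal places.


Soft-thresholding with lambda = 3.8:
prox(-6.5305) = sign(-6.5305)*max(|-6.5305| - 3.8, 0) = -2.7305
prox(-8.4983) = sign(-8.4983)*max(|-8.4983| - 3.8, 0) = -4.6983
prox(-9.0932) = sign(-9.0932)*max(|-9.0932| - 3.8, 0) = -5.2932
prox(x) = [-2.7305, -4.6983, -5.2932]
||prox(x)||_1 = 2.7305 + 4.6983 + 5.2932 = 12.722


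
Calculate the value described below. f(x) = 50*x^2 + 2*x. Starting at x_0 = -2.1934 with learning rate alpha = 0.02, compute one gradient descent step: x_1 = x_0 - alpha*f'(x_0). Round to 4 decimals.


We compute the gradient at x_0 and apply the update.
f'(x) = 100*x + 2
f'(-2.1934) = 100*-2.1934 + 2 = -217.34
x_1 = -2.1934 - 0.02*-217.34 = 2.1534


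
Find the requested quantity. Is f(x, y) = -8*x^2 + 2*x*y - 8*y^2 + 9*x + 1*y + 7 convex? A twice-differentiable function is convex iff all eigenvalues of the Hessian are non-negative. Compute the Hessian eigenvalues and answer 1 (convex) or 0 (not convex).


The Hessian of f(x,y) = -8*x^2 + 2*x*y - 8*y^2 + 9*x + 1*y + 7 is:
H = [[-16, 2], [2, -16]]
Trace = -16 - 16 = -32
Determinant = -16*-16 - (2)^2 = 252
Discriminant = (-32)^2 - 4*252 = 16.0
Eigenvalues: lambda_1 = -18.0, lambda_2 = -14.0
The function is not convex.

0


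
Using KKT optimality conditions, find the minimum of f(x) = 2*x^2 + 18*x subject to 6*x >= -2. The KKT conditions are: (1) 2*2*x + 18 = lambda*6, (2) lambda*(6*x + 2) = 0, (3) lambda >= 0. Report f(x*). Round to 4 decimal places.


Step 1: Try lambda = 0 (constraint inactive).
x_unc = -18/(2*2) = -4.5
Check: 6*-4.5 = -27.0 < -2 -- violated!
Step 2: Constraint must be active: 6*x = -2
x* = -2/6 = -1/3 = -0.3333 (rounded; the exact value -1/3 is used below)
lambda = (2*2*(-1/3) + 18)/6 = 2.7778
Step 3: Compute optimal value.
f(x*) = 2*(-1/3)^2 + 18*(-1/3) = -5.7778


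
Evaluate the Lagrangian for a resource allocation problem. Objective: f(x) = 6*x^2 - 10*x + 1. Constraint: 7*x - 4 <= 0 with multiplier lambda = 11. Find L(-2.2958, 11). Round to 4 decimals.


Step 1: Evaluate f(x).
f(-2.2958) = 6*(-2.2958)^2 - 10*(-2.2958) + 1 = 55.5822
Step 2: Evaluate g(x).
g(-2.2958) = 7*-2.2958 - 4 = -20.0706
Step 3: Compute Lagrangian.
L = 55.5822 + 11*-20.0706 = -165.1944


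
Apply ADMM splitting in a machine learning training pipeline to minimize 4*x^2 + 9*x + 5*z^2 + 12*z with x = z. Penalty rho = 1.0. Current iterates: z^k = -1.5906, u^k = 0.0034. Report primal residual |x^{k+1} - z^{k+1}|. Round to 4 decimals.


ADMM iteration with rho = 1.0, z^k = -1.5906, u^k = 0.0034
Step 1: x-update.
Minimize 4*x^2 + 9*x + (1.0/2)*(x + 1.5906 + 0.0034)^2
FOC: (2*4 + 1.0)*x = -9 + 1.0*(-1.5906 - 0.0034)
x^{k+1} = -1.1771
Step 2: z-update.
Minimize 5*z^2 + 12*z + (1.0/2)*(-1.1771 - z + 0.0034)^2
FOC: (2*5 + 1.0)*z = -12 + 1.0*(-1.1771 + 0.0034)
z^{k+1} = -1.1976
Step 3: u-update.
u^{k+1} = 0.0034 - 1.1771 + 1.1976 = 0.0239
Step 4: Primal residual = |-1.1771 + 1.1976| = 0.0205


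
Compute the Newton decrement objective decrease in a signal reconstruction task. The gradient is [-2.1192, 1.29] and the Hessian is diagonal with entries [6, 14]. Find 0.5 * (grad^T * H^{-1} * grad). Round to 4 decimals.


Step 1: H is diagonal, so H^(-1) * g = [-0.3532, 0.0921].
Step 2: g^T H^(-1) g = sum_i g_i^2 / H_ii
  = (-2.1192)^2/6 + (1.29)^2/14
  = 0.7485 + 0.1189 = 0.8674
Step 3: Objective decrease = 0.5 * g^T H^(-1) g = 0.4337
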